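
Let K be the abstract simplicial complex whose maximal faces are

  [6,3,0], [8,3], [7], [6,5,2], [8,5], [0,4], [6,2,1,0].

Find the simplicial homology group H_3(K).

H_3 ≅ 0.

Fix the vertex order 0 < 1 < 2 < 3 < 4 < 5 < 6 < 7 < 8 and write every simplex with vertices in increasing order. Then dim K = 3 and the simplices of K are:

  0-simplices (9): [0], [1], [2], [3], [4], [5], [6], [7], [8]
  1-simplices (13): [0,1], [0,2], [0,3], [0,4], [0,6], [1,2], [1,6], [2,5], [2,6], [3,6], [3,8], [5,6], [5,8]
  2-simplices (6): [0,1,2], [0,1,6], [0,2,6], [0,3,6], [1,2,6], [2,5,6]
  3-simplices (1): [0,1,2,6]

Hence C_0 ≅ Z^9, C_1 ≅ Z^13, C_2 ≅ Z^6, C_3 ≅ Z^1.

Boundary ∂_1: C_1 → C_0 sends each edge [p,q] (with p < q) to q − p.
As a 9×13 matrix over Z this has rank 7, with invariant factors (1,1,1,1,1,1,1).

Boundary ∂_2: C_2 → C_1 sends each 2-simplex [p,q,r] to [q,r] − [p,r] + [p,q]. For instance
  ∂[2,5,6] = [5,6] − [2,6] + [2,5],
  ∂[1,2,6] = [2,6] − [1,6] + [1,2].
The 13×6 boundary matrix has rank 5 and Smith normal form diag(1,1,1,1,1).

∂_3: C_3 → C_2 sends each 3-simplex σ to the alternating sum Σ_i (−1)^i (σ with its i-th vertex removed). For instance
  ∂[0,1,2,6] = [1,2,6] − [0,2,6] + [0,1,6] − [0,1,2].
The resulting 6×1 matrix has rank 1, and its Smith normal form has invariant factors (1).

Now H_k = ker ∂_k / im ∂_{k+1}, so:

  H_3: rank ker ∂_3 − rank ∂_4 = (1 − 1) − 0 = 0, and there is no ∂_4, so H_3 ≅ 0.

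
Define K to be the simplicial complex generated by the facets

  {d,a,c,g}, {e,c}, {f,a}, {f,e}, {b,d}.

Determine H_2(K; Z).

H_2 = 0.

We work with the vertex ordering a < b < c < d < e < f < g. The simplices of K, each written with vertices in increasing order, are:

  0-simplices (7): a, b, c, d, e, f, g
  1-simplices (10): ac, ad, af, ag, bd, cd, ce, cg, dg, ef
  2-simplices (4): acd, acg, adg, cdg
  3-simplices (1): acdg

Hence C_0 ≅ Z^7, C_1 ≅ Z^10, C_2 ≅ Z^4, C_3 ≅ Z^1.

The boundary map ∂_1: C_1 → C_0 is given by ∂[p,q] = [q] − [p]. For instance
  ∂ac = c − a.
The 7×10 boundary matrix has rank 6 and Smith normal form diag(1,1,1,1,1,1).

The boundary map ∂_2: C_2 → C_1 sends each 2-simplex [p,q,r] to [q,r] − [p,r] + [p,q]. For instance
  ∂acg = cg − ag + ac,
  ∂acd = cd − ad + ac.
The resulting 10×4 matrix has rank 3, and its Smith normal form has invariant factors (1,1,1).

The boundary map ∂_3: C_3 → C_2 sends each 3-simplex σ to the alternating sum Σ_i (−1)^i (σ with its i-th vertex removed). For instance
  ∂acdg = cdg − adg + acg − acd.
The 4×1 boundary matrix has rank 1 and Smith normal form diag(1).

From H_k ≅ ker(∂_k) / im(∂_{k+1}) we obtain:

  H_2: rank ker ∂_2 − rank ∂_3 = (4 − 3) − 1 = 0, and the invariant factors of ∂_3 are all 1, so H_2 ≅ 0.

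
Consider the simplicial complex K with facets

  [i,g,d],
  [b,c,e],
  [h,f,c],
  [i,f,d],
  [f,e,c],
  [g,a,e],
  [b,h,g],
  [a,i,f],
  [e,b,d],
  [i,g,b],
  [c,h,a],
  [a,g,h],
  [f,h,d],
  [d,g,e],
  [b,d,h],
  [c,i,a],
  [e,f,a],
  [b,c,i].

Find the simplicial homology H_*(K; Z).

Take the total order a < b < c < d < e < f < g < h < i on the vertex set. Then K (dimension 2) consists of the simplices:

  0-simplices (9): a, b, c, d, e, f, g, h, i
  1-simplices (27): ac, ae, af, ag, ah, ai, bc, bd, be, bg, bh, bi, ce, cf, ch, ci, de, df, dg, dh, di, ef, eg, fh, fi, gh, gi
  2-simplices (18): ach, aci, aef, aeg, afi, agh, bce, bci, bde, bdh, bgh, bgi, cef, cfh, deg, dfh, dfi, dgi

so the chain groups are C_0 ≅ Z^9, C_1 ≅ Z^27, C_2 ≅ Z^18.

Boundary ∂_1: C_1 → C_0 maps an edge to its endpoints' difference, ∂[p,q] = q − p. For instance
  ∂ci = i − c.
As a 9×27 matrix over Z this has rank 8, with invariant factors (1,1,1,1,1,1,1,1).

The boundary map ∂_2: C_2 → C_1 sends each 2-simplex [p,q,r] to [q,r] − [p,r] + [p,q]. For instance
  ∂dfh = fh − dh + df,
  ∂afi = fi − ai + af.
As a 27×18 matrix over Z this has rank 18, with invariant factors (1,1,1,1,1,1,1,1,1,1,1,1,1,1,1,1,1,2).

Computing H_k = (kernel of ∂_k) / (image of ∂_{k+1}):

  H_0: rank C_0 − rank ∂_1 = 9 − 8 = 1, and the invariant factors of ∂_1 are all 1, so H_0 ≅ Z.
  H_1: rank ker ∂_1 − rank ∂_2 = (27 − 8) − 18 = 1, and ∂_2 has invariant factor 2 > 1, so H_1 ≅ Z ⊕ Z_2.
  H_2: rank ker ∂_2 − rank ∂_3 = (18 − 18) − 0 = 0, and there is no ∂_3, so H_2 ≅ 0.

(K is a triangulation of the Klein bottle.)

H_0 ≅ Z,  H_1 ≅ Z ⊕ Z_2,  H_2 = 0.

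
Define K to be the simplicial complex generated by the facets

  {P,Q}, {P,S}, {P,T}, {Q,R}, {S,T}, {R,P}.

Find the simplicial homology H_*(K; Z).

K has 5 vertices, 6 edges.
rank ∂_0 = 0, rank ∂_1 = 4 ⇒ b_0 = 5 − 0 − 4 = 1; all invariant factors of ∂_1 are 1 so no torsion. So H_0 ≅ Z.
rank ∂_1 = 4, rank ∂_2 = 0 ⇒ b_1 = 6 − 4 − 0 = 2. So H_1 ≅ Z^2.

H_0 = Z,  H_1 = Z^2.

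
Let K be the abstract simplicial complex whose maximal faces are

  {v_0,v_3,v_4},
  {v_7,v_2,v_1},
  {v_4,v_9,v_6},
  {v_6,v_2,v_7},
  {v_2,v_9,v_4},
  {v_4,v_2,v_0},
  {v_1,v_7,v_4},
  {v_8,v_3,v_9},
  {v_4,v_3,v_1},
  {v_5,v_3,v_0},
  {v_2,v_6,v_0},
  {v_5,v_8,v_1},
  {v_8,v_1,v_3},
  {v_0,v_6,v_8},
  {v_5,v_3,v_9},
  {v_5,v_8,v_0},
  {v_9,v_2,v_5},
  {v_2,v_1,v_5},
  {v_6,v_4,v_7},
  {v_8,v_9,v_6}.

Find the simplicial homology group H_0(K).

Take the total order v_0 < v_1 < v_2 < v_3 < v_4 < v_5 < v_6 < v_7 < v_8 < v_9 on the vertex set. Then K (dimension 2) consists of the simplices:

  0-simplices (10): [v_0], [v_1], [v_2], [v_3], [v_4], [v_5], [v_6], [v_7], [v_8], [v_9]
  1-simplices (30): (30 of them)
  2-simplices (20): (20 of them)

Hence C_0 ≅ Z^10, C_1 ≅ Z^30, C_2 ≅ Z^20.

The boundary map ∂_1: C_1 → C_0 sends each edge [p,q] (with p < q) to q − p. For instance
  ∂[v_6,v_8] = [v_8] − [v_6].
The resulting 10×30 matrix has rank 9, and its Smith normal form has invariant factors (1,1,1,1,1,1,1,1,1).

∂_2: C_2 → C_1 maps a triangle to the signed sum of its edges. For instance
  ∂[v_0,v_2,v_4] = [v_2,v_4] − [v_0,v_4] + [v_0,v_2],
  ∂[v_3,v_5,v_9] = [v_5,v_9] − [v_3,v_9] + [v_3,v_5].
The 30×20 boundary matrix has rank 20 and Smith normal form diag(1,1,1,1,1,1,1,1,1,1,1,1,1,1,1,1,1,1,1,2).

Computing H_k = (kernel of ∂_k) / (image of ∂_{k+1}):

  H_0: rank C_0 − rank ∂_1 = 10 − 9 = 1, and the invariant factors of ∂_1 are all 1, so H_0 ≅ Z.

H_0 ≅ Z.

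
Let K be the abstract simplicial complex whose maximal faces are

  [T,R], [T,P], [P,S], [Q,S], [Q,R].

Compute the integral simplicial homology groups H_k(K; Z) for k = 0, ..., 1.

We work with the vertex ordering P < Q < R < S < T. The simplices of K, each written with vertices in increasing order, are:

  0-simplices (5): P, Q, R, S, T
  1-simplices (5): PS, PT, QR, QS, RT

so the chain groups are C_0 ≅ Z^5, C_1 ≅ Z^5.

The boundary map ∂_1: C_1 → C_0 maps an edge to its endpoints' difference, ∂[p,q] = q − p. For instance
  ∂QR = R − Q.
This gives a 5×5 integer matrix of rank 4; reducing to Smith normal form yields diagonal entries (1,1,1,1).

From H_k ≅ ker(∂_k) / im(∂_{k+1}) we obtain:

  H_0: rank C_0 − rank ∂_1 = 5 − 4 = 1, and the invariant factors of ∂_1 are all 1, so H_0 = Z.
  H_1: rank ker ∂_1 − rank ∂_2 = (5 − 4) − 0 = 1, and there is no ∂_2, so H_1 = Z.

(K is a triangulation of the circle S^1.)

H_0 = Z,  H_1 = Z.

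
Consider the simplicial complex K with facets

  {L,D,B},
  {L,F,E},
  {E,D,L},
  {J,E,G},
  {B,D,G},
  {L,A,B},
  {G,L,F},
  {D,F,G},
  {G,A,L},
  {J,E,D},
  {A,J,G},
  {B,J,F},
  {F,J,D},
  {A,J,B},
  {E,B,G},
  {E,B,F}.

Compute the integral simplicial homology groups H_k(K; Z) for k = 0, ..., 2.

Fix the vertex order A < B < D < E < F < G < J < L and write every simplex with vertices in increasing order. Then dim K = 2 and the simplices of K are:

  0-simplices (8): A, B, D, E, F, G, J, L
  1-simplices (24): AB, AG, AJ, AL, BD, BE, BF, BG, BJ, BL, DE, DF, DG, DJ, DL, EF, EG, EJ, EL, FG, FJ, FL, GJ, GL
  2-simplices (16): ABJ, ABL, AGJ, AGL, BDG, BDL, BEF, BEG, BFJ, DEJ, DEL, DFG, DFJ, EFL, EGJ, FGL

giving chain groups C_0 ≅ Z^8, C_1 ≅ Z^24, C_2 ≅ Z^16.

∂_1: C_1 → C_0 sends each edge [p,q] (with p < q) to q − p. For instance
  ∂AB = B − A.
This gives a 8×24 integer matrix of rank 7; reducing to Smith normal form yields diagonal entries (1,1,1,1,1,1,1).

The boundary map ∂_2: C_2 → C_1 maps a triangle to the signed sum of its edges. For instance
  ∂ABJ = BJ − AJ + AB,
  ∂EGJ = GJ − EJ + EG.
The resulting 24×16 matrix has rank 15, and its Smith normal form has invariant factors (1,1,1,1,1,1,1,1,1,1,1,1,1,1,1).

Reading off H_k = ker ∂_k / im ∂_{k+1}:

  H_0: rank C_0 − rank ∂_1 = 8 − 7 = 1, and the invariant factors of ∂_1 are all 1, so H_0 ≅ Z.
  H_1: rank ker ∂_1 − rank ∂_2 = (24 − 7) − 15 = 2, and the invariant factors of ∂_2 are all 1, so H_1 ≅ Z^2.
  H_2: rank ker ∂_2 − rank ∂_3 = (16 − 15) − 0 = 1, and there is no ∂_3, so H_2 ≅ Z.

As a check, the Euler characteristic is 8 − 24 + 16 = 0, which agrees with 1 − 2 + 1 = 0.

H_0 = Z,  H_1 = Z^2,  H_2 = Z.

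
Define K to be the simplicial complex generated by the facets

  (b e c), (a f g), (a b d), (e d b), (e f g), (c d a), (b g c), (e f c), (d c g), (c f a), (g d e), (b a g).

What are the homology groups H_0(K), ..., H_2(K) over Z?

Order the vertices as a < b < c < d < e < f < g. Listing each simplex with vertices in this order, K has dimension 2 with simplices:

  0-simplices (7): a, b, c, d, e, f, g
  1-simplices (18): ab, ac, ad, af, ag, bc, bd, be, bg, cd, ce, cf, cg, de, dg, ef, eg, fg
  2-simplices (12): abd, abg, acd, acf, afg, bce, bcg, bde, cdg, cef, deg, efg

Hence C_0 ≅ Z^7, C_1 ≅ Z^18, C_2 ≅ Z^12.

The boundary map ∂_1: C_1 → C_0 maps an edge to its endpoints' difference, ∂[p,q] = q − p. For instance
  ∂be = e − b.
This gives a 7×18 integer matrix of rank 6; reducing to Smith normal form yields diagonal entries (1,1,1,1,1,1).

The boundary map ∂_2: C_2 → C_1 acts by ∂[p,q,r] = [q,r] − [p,r] + [p,q]. For instance
  ∂abd = bd − ad + ab,
  ∂afg = fg − ag + af.
The resulting 18×12 matrix has rank 12, and its Smith normal form has invariant factors (1,1,1,1,1,1,1,1,1,1,1,2).

Computing H_k = (kernel of ∂_k) / (image of ∂_{k+1}):

  H_0: rank C_0 − rank ∂_1 = 7 − 6 = 1, and the invariant factors of ∂_1 are all 1, so H_0 = Z.
  H_1: rank ker ∂_1 − rank ∂_2 = (18 − 6) − 12 = 0, and ∂_2 has invariant factor 2 > 1, so H_1 = Z/2.
  H_2: rank ker ∂_2 − rank ∂_3 = (12 − 12) − 0 = 0, and there is no ∂_3, so H_2 = 0.

H_0 ≅ Z,  H_1 ≅ Z/2,  H_2 = 0.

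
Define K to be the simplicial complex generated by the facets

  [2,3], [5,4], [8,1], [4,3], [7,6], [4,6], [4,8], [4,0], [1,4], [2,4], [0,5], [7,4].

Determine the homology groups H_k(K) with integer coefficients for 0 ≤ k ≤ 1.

Fix the vertex order 0 < 1 < 2 < 3 < 4 < 5 < 6 < 7 < 8 and write every simplex with vertices in increasing order. Then dim K = 1 and the simplices of K are:

  0-simplices (9): [0], [1], [2], [3], [4], [5], [6], [7], [8]
  1-simplices (12): [0,4], [0,5], [1,4], [1,8], [2,3], [2,4], [3,4], [4,5], [4,6], [4,7], [4,8], [6,7]

Hence C_0 ≅ Z^9, C_1 ≅ Z^12.

Boundary ∂_1: C_1 → C_0 sends each edge [p,q] (with p < q) to q − p. For instance
  ∂[6,7] = [7] − [6].
The resulting 9×12 matrix has rank 8, and its Smith normal form has invariant factors (1,1,1,1,1,1,1,1).

From H_k ≅ ker(∂_k) / im(∂_{k+1}) we obtain:

  H_0: rank C_0 − rank ∂_1 = 9 − 8 = 1, and the invariant factors of ∂_1 are all 1, so H_0 ≅ Z.
  H_1: rank ker ∂_1 − rank ∂_2 = (12 − 8) − 0 = 4, and there is no ∂_2, so H_1 ≅ Z^4.

(K is a triangulation of a wedge of 4 circles.)

H_0 = Z,  H_1 = Z^4.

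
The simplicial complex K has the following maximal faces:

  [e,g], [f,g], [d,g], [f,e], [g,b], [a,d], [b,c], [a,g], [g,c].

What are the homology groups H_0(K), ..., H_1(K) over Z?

H_0 ≅ Z,  H_1 ≅ Z^3.

K has 7 vertices, 9 edges.
rank ∂_0 = 0, rank ∂_1 = 6 ⇒ b_0 = 7 − 0 − 6 = 1; all invariant factors of ∂_1 are 1 so no torsion. So H_0 ≅ Z.
rank ∂_1 = 6, rank ∂_2 = 0 ⇒ b_1 = 9 − 6 − 0 = 3. So H_1 ≅ Z^3.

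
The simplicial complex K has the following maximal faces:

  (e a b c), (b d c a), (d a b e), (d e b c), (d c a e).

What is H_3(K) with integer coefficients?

H_3 ≅ Z.

Take the total order a < b < c < d < e on the vertex set. Then K (dimension 3) consists of the simplices:

  0-simplices (5): a, b, c, d, e
  1-simplices (10): ab, ac, ad, ae, bc, bd, be, cd, ce, de
  2-simplices (10): abc, abd, abe, acd, ace, ade, bcd, bce, bde, cde
  3-simplices (5): abcd, abce, abde, acde, bcde

Hence C_0 ≅ Z^5, C_1 ≅ Z^10, C_2 ≅ Z^10, C_3 ≅ Z^5.

Boundary ∂_1: C_1 → C_0 maps an edge to its endpoints' difference, ∂[p,q] = q − p. For instance
  ∂ce = e − c.
The resulting 5×10 matrix has rank 4, and its Smith normal form has invariant factors (1,1,1,1).

Boundary ∂_2: C_2 → C_1 sends each 2-simplex [p,q,r] to [q,r] − [p,r] + [p,q]. For instance
  ∂bce = ce − be + bc,
  ∂abd = bd − ad + ab.
The 10×10 boundary matrix has rank 6 and Smith normal form diag(1,1,1,1,1,1).

The boundary map ∂_3: C_3 → C_2 sends each 3-simplex σ to the alternating sum Σ_i (−1)^i (σ with its i-th vertex removed). For instance
  ∂abcd = bcd − acd + abd − abc,
  ∂abce = bce − ace + abe − abc.
The 10×5 boundary matrix has rank 4 and Smith normal form diag(1,1,1,1).

Reading off H_k = ker ∂_k / im ∂_{k+1}:

  H_3: rank ker ∂_3 − rank ∂_4 = (5 − 4) − 0 = 1, and there is no ∂_4, so H_3 = Z.

(K is a triangulation of the 3-sphere S^3.)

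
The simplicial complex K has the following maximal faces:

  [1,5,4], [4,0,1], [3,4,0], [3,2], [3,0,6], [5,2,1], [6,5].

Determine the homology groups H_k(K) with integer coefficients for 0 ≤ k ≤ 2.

Order the vertices as 0 < 1 < 2 < 3 < 4 < 5 < 6. Listing each simplex with vertices in this order, K has dimension 2 with simplices:

  0-simplices (7): [0], [1], [2], [3], [4], [5], [6]
  1-simplices (13): [0,1], [0,3], [0,4], [0,6], [1,2], [1,4], [1,5], [2,3], [2,5], [3,4], [3,6], [4,5], [5,6]
  2-simplices (5): [0,1,4], [0,3,4], [0,3,6], [1,2,5], [1,4,5]

so the chain groups are C_0 ≅ Z^7, C_1 ≅ Z^13, C_2 ≅ Z^5.

∂_1: C_1 → C_0 is given by ∂[p,q] = [q] − [p].
The 7×13 boundary matrix has rank 6 and Smith normal form diag(1,1,1,1,1,1).

The boundary map ∂_2: C_2 → C_1 acts by ∂[p,q,r] = [q,r] − [p,r] + [p,q]. For instance
  ∂[1,4,5] = [4,5] − [1,5] + [1,4],
  ∂[1,2,5] = [2,5] − [1,5] + [1,2].
As a 13×5 matrix over Z this has rank 5, with invariant factors (1,1,1,1,1).

Reading off H_k = ker ∂_k / im ∂_{k+1}:

  H_0: rank C_0 − rank ∂_1 = 7 − 6 = 1, and the invariant factors of ∂_1 are all 1, so H_0 = Z.
  H_1: rank ker ∂_1 − rank ∂_2 = (13 − 6) − 5 = 2, and the invariant factors of ∂_2 are all 1, so H_1 = Z^2.
  H_2: rank ker ∂_2 − rank ∂_3 = (5 − 5) − 0 = 0, and there is no ∂_3, so H_2 = 0.

As a check, the Euler characteristic is 7 − 13 + 5 = -1, which agrees with 1 − 2 + 0 = -1.

H_0 = Z,  H_1 = Z^2,  H_2 = 0.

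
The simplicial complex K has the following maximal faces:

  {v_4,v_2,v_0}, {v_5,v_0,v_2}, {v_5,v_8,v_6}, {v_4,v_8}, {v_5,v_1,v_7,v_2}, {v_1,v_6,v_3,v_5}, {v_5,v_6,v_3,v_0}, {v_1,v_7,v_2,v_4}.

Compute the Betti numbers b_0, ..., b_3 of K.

b_0 = 1, b_1 = 1, b_2 = 0, b_3 = 0.

Take the total order v_0 < v_1 < v_2 < v_3 < v_4 < v_5 < v_6 < v_7 < v_8 on the vertex set. Then K (dimension 3) consists of the simplices:

  0-simplices (9): [v_0], [v_1], [v_2], [v_3], [v_4], [v_5], [v_6], [v_7], [v_8]
  1-simplices (22): (22 of them)
  2-simplices (17): (17 of them)
  3-simplices (4): [v_0,v_3,v_5,v_6], [v_1,v_2,v_4,v_7], [v_1,v_2,v_5,v_7], [v_1,v_3,v_5,v_6]

Hence C_0 ≅ Z^9, C_1 ≅ Z^22, C_2 ≅ Z^17, C_3 ≅ Z^4.

The boundary map ∂_1: C_1 → C_0 is given by ∂[p,q] = [q] − [p]. For instance
  ∂[v_5,v_7] = [v_7] − [v_5].
The resulting 9×22 matrix has rank 8, and its Smith normal form has invariant factors (1,1,1,1,1,1,1,1).

Boundary ∂_2: C_2 → C_1 maps a triangle to the signed sum of its edges. For instance
  ∂[v_0,v_3,v_5] = [v_3,v_5] − [v_0,v_5] + [v_0,v_3],
  ∂[v_3,v_5,v_6] = [v_5,v_6] − [v_3,v_6] + [v_3,v_5].
This gives a 22×17 integer matrix of rank 13; reducing to Smith normal form yields diagonal entries (1,1,1,1,1,1,1,1,1,1,1,1,1).

∂_3: C_3 → C_2 sends each 3-simplex σ to the alternating sum Σ_i (−1)^i (σ with its i-th vertex removed). For instance
  ∂[v_1,v_3,v_5,v_6] = [v_3,v_5,v_6] − [v_1,v_5,v_6] + [v_1,v_3,v_6] − [v_1,v_3,v_5],
  ∂[v_1,v_2,v_5,v_7] = [v_2,v_5,v_7] − [v_1,v_5,v_7] + [v_1,v_2,v_7] − [v_1,v_2,v_5].
The 17×4 boundary matrix has rank 4 and Smith normal form diag(1,1,1,1).

Reading off H_k = ker ∂_k / im ∂_{k+1}:

  H_0: rank C_0 − rank ∂_1 = 9 − 8 = 1, and the invariant factors of ∂_1 are all 1, so H_0 ≅ Z.
  H_1: rank ker ∂_1 − rank ∂_2 = (22 − 8) − 13 = 1, and the invariant factors of ∂_2 are all 1, so H_1 ≅ Z.
  H_2: rank ker ∂_2 − rank ∂_3 = (17 − 13) − 4 = 0, and the invariant factors of ∂_3 are all 1, so H_2 ≅ 0.
  H_3: rank ker ∂_3 − rank ∂_4 = (4 − 4) − 0 = 0, and there is no ∂_4, so H_3 ≅ 0.

Hence the Betti numbers are b_0 = 1, b_1 = 1, b_2 = 0, b_3 = 0.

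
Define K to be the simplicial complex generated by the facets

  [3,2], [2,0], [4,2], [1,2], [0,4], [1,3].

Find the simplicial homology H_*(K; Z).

Fix the vertex order 0 < 1 < 2 < 3 < 4 and write every simplex with vertices in increasing order. Then dim K = 1 and the simplices of K are:

  0-simplices (5): [0], [1], [2], [3], [4]
  1-simplices (6): [0,2], [0,4], [1,2], [1,3], [2,3], [2,4]

so the chain groups are C_0 ≅ Z^5, C_1 ≅ Z^6.

∂_1: C_1 → C_0 sends each edge [p,q] (with p < q) to q − p.
As a 5×6 matrix over Z this has rank 4, with invariant factors (1,1,1,1).

Now H_k = ker ∂_k / im ∂_{k+1}, so:

  H_0: rank C_0 − rank ∂_1 = 5 − 4 = 1, and the invariant factors of ∂_1 are all 1, so H_0 = Z.
  H_1: rank ker ∂_1 − rank ∂_2 = (6 − 4) − 0 = 2, and there is no ∂_2, so H_1 = Z^2.

As a check, the Euler characteristic is 5 − 6 = -1, which agrees with 1 − 2 = -1.

H_0 = Z,  H_1 = Z^2.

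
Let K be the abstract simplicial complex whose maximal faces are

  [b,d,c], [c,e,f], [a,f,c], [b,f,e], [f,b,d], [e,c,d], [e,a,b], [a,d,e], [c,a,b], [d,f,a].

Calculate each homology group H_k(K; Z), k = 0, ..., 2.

We work with the vertex ordering a < b < c < d < e < f. The simplices of K, each written with vertices in increasing order, are:

  0-simplices (6): a, b, c, d, e, f
  1-simplices (15): ab, ac, ad, ae, af, bc, bd, be, bf, cd, ce, cf, de, df, ef
  2-simplices (10): abc, abe, acf, ade, adf, bcd, bdf, bef, cde, cef

so the chain groups are C_0 ≅ Z^6, C_1 ≅ Z^15, C_2 ≅ Z^10.

The boundary map ∂_1: C_1 → C_0 sends each edge [p,q] (with p < q) to q − p.
This gives a 6×15 integer matrix of rank 5; reducing to Smith normal form yields diagonal entries (1,1,1,1,1).

∂_2: C_2 → C_1 acts by ∂[p,q,r] = [q,r] − [p,r] + [p,q]. For instance
  ∂bdf = df − bf + bd,
  ∂bcd = cd − bd + bc.
This gives a 15×10 integer matrix of rank 10; reducing to Smith normal form yields diagonal entries (1,1,1,1,1,1,1,1,1,2).

Reading off H_k = ker ∂_k / im ∂_{k+1}:

  H_0: rank C_0 − rank ∂_1 = 6 − 5 = 1, and the invariant factors of ∂_1 are all 1, so H_0 = Z.
  H_1: rank ker ∂_1 − rank ∂_2 = (15 − 5) − 10 = 0, and ∂_2 has invariant factor 2 > 1, so H_1 = Z/2Z.
  H_2: rank ker ∂_2 − rank ∂_3 = (10 − 10) − 0 = 0, and there is no ∂_3, so H_2 = 0.

As a check, the Euler characteristic is 6 − 15 + 10 = 1, which agrees with 1 − 0 + 0 = 1.

H_0 ≅ Z,  H_1 ≅ Z/2Z,  H_2 = 0.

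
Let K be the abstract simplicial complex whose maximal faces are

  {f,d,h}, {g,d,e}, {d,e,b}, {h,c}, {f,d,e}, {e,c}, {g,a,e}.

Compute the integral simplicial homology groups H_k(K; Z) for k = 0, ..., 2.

K has 8 vertices, 13 edges, 5 triangles.
rank ∂_0 = 0, rank ∂_1 = 7 ⇒ b_0 = 8 − 0 − 7 = 1; all invariant factors of ∂_1 are 1 so no torsion. So H_0 ≅ Z.
rank ∂_1 = 7, rank ∂_2 = 5 ⇒ b_1 = 13 − 7 − 5 = 1; all invariant factors of ∂_2 are 1 so no torsion. So H_1 ≅ Z.
rank ∂_2 = 5, rank ∂_3 = 0 ⇒ b_2 = 5 − 5 − 0 = 0. So H_2 ≅ 0.

H_0 ≅ Z,  H_1 ≅ Z,  H_2 = 0.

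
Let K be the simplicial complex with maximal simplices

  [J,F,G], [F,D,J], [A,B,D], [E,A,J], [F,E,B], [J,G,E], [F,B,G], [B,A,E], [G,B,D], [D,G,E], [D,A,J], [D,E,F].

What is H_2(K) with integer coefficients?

Take the total order A < B < D < E < F < G < J on the vertex set. Then K (dimension 2) consists of the simplices:

  0-simplices (7): A, B, D, E, F, G, J
  1-simplices (18): AB, AD, AE, AJ, BD, BE, BF, BG, DE, DF, DG, DJ, EF, EG, EJ, FG, FJ, GJ
  2-simplices (12): ABD, ABE, ADJ, AEJ, BDG, BEF, BFG, DEF, DEG, DFJ, EGJ, FGJ

Hence C_0 ≅ Z^7, C_1 ≅ Z^18, C_2 ≅ Z^12.

The boundary map ∂_1: C_1 → C_0 sends each edge [p,q] (with p < q) to q − p.
The resulting 7×18 matrix has rank 6, and its Smith normal form has invariant factors (1,1,1,1,1,1).

∂_2: C_2 → C_1 maps a triangle to the signed sum of its edges. For instance
  ∂BDG = DG − BG + BD,
  ∂DEF = EF − DF + DE.
This gives a 18×12 integer matrix of rank 12; reducing to Smith normal form yields diagonal entries (1,1,1,1,1,1,1,1,1,1,1,2).

Now H_k = ker ∂_k / im ∂_{k+1}, so:

  H_2: rank ker ∂_2 − rank ∂_3 = (12 − 12) − 0 = 0, and there is no ∂_3, so H_2 ≅ 0.

H_2 ≅ 0.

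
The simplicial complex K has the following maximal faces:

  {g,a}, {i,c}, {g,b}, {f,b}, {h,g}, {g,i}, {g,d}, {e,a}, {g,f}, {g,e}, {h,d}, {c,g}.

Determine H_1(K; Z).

Fix the vertex order a < b < c < d < e < f < g < h < i and write every simplex with vertices in increasing order. Then dim K = 1 and the simplices of K are:

  0-simplices (9): a, b, c, d, e, f, g, h, i
  1-simplices (12): ae, ag, bf, bg, cg, ci, dg, dh, eg, fg, gh, gi

Hence C_0 ≅ Z^9, C_1 ≅ Z^12.

Boundary ∂_1: C_1 → C_0 sends each edge [p,q] (with p < q) to q − p. For instance
  ∂ag = g − a.
The 9×12 boundary matrix has rank 8 and Smith normal form diag(1,1,1,1,1,1,1,1).

Now H_k = ker ∂_k / im ∂_{k+1}, so:

  H_1: rank ker ∂_1 − rank ∂_2 = (12 − 8) − 0 = 4, and there is no ∂_2, so H_1 ≅ Z^4.

(K is a triangulation of a wedge of 4 circles.)

H_1 = Z^4.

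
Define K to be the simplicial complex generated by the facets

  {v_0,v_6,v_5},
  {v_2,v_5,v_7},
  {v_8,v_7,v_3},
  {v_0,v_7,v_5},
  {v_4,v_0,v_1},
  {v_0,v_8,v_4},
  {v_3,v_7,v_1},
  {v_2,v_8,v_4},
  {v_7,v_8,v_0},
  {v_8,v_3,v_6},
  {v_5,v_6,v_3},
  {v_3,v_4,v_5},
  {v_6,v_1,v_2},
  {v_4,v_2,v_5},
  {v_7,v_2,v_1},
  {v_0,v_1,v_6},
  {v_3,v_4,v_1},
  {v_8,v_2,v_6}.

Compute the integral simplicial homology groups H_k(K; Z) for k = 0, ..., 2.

We work with the vertex ordering v_0 < v_1 < v_2 < v_3 < v_4 < v_5 < v_6 < v_7 < v_8. The simplices of K, each written with vertices in increasing order, are:

  0-simplices (9): [v_0], [v_1], [v_2], [v_3], [v_4], [v_5], [v_6], [v_7], [v_8]
  1-simplices (27): (27 of them)
  2-simplices (18): (18 of them)

giving chain groups C_0 ≅ Z^9, C_1 ≅ Z^27, C_2 ≅ Z^18.

Boundary ∂_1: C_1 → C_0 is given by ∂[p,q] = [q] − [p]. For instance
  ∂[v_3,v_5] = [v_5] − [v_3].
The resulting 9×27 matrix has rank 8, and its Smith normal form has invariant factors (1,1,1,1,1,1,1,1).

Boundary ∂_2: C_2 → C_1 acts by ∂[p,q,r] = [q,r] − [p,r] + [p,q]. For instance
  ∂[v_2,v_4,v_8] = [v_4,v_8] − [v_2,v_8] + [v_2,v_4],
  ∂[v_3,v_7,v_8] = [v_7,v_8] − [v_3,v_8] + [v_3,v_7].
The 27×18 boundary matrix has rank 17 and Smith normal form diag(1,1,1,1,1,1,1,1,1,1,1,1,1,1,1,1,1).

Reading off H_k = ker ∂_k / im ∂_{k+1}:

  H_0: rank C_0 − rank ∂_1 = 9 − 8 = 1, and the invariant factors of ∂_1 are all 1, so H_0 = Z.
  H_1: rank ker ∂_1 − rank ∂_2 = (27 − 8) − 17 = 2, and the invariant factors of ∂_2 are all 1, so H_1 = Z^2.
  H_2: rank ker ∂_2 − rank ∂_3 = (18 − 17) − 0 = 1, and there is no ∂_3, so H_2 = Z.

H_0 ≅ Z,  H_1 ≅ Z^2,  H_2 ≅ Z.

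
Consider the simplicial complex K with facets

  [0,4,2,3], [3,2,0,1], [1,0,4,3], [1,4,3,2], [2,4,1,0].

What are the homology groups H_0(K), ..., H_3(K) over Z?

H_0 = Z,  H_1 = 0,  H_2 = 0,  H_3 = Z.

Fix the vertex order 0 < 1 < 2 < 3 < 4 and write every simplex with vertices in increasing order. Then dim K = 3 and the simplices of K are:

  0-simplices (5): [0], [1], [2], [3], [4]
  1-simplices (10): [0,1], [0,2], [0,3], [0,4], [1,2], [1,3], [1,4], [2,3], [2,4], [3,4]
  2-simplices (10): [0,1,2], [0,1,3], [0,1,4], [0,2,3], [0,2,4], [0,3,4], [1,2,3], [1,2,4], [1,3,4], [2,3,4]
  3-simplices (5): [0,1,2,3], [0,1,2,4], [0,1,3,4], [0,2,3,4], [1,2,3,4]

giving chain groups C_0 ≅ Z^5, C_1 ≅ Z^10, C_2 ≅ Z^10, C_3 ≅ Z^5.

∂_1: C_1 → C_0 sends each edge [p,q] (with p < q) to q − p. For instance
  ∂[3,4] = [4] − [3].
As a 5×10 matrix over Z this has rank 4, with invariant factors (1,1,1,1).

Boundary ∂_2: C_2 → C_1 maps a triangle to the signed sum of its edges. For instance
  ∂[0,1,3] = [1,3] − [0,3] + [0,1],
  ∂[1,3,4] = [3,4] − [1,4] + [1,3].
The 10×10 boundary matrix has rank 6 and Smith normal form diag(1,1,1,1,1,1).

∂_3: C_3 → C_2 sends each 3-simplex σ to the alternating sum Σ_i (−1)^i (σ with its i-th vertex removed). For instance
  ∂[0,1,2,3] = [1,2,3] − [0,2,3] + [0,1,3] − [0,1,2],
  ∂[0,2,3,4] = [2,3,4] − [0,3,4] + [0,2,4] − [0,2,3].
This gives a 10×5 integer matrix of rank 4; reducing to Smith normal form yields diagonal entries (1,1,1,1).

From H_k ≅ ker(∂_k) / im(∂_{k+1}) we obtain:

  H_0: rank C_0 − rank ∂_1 = 5 − 4 = 1, and the invariant factors of ∂_1 are all 1, so H_0 = Z.
  H_1: rank ker ∂_1 − rank ∂_2 = (10 − 4) − 6 = 0, and the invariant factors of ∂_2 are all 1, so H_1 = 0.
  H_2: rank ker ∂_2 − rank ∂_3 = (10 − 6) − 4 = 0, and the invariant factors of ∂_3 are all 1, so H_2 = 0.
  H_3: rank ker ∂_3 − rank ∂_4 = (5 − 4) − 0 = 1, and there is no ∂_4, so H_3 = Z.

As a check, the Euler characteristic is 5 − 10 + 10 − 5 = 0, which agrees with 1 − 0 + 0 − 1 = 0.
(K is a triangulation of the 3-sphere S^3.)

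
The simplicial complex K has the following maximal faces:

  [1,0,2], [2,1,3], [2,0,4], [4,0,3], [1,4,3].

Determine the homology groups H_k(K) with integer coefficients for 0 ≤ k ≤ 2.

H_0 = Z,  H_1 = Z,  H_2 = 0.

Fix the vertex order 0 < 1 < 2 < 3 < 4 and write every simplex with vertices in increasing order. Then dim K = 2 and the simplices of K are:

  0-simplices (5): [0], [1], [2], [3], [4]
  1-simplices (10): [0,1], [0,2], [0,3], [0,4], [1,2], [1,3], [1,4], [2,3], [2,4], [3,4]
  2-simplices (5): [0,1,2], [0,2,4], [0,3,4], [1,2,3], [1,3,4]

giving chain groups C_0 ≅ Z^5, C_1 ≅ Z^10, C_2 ≅ Z^5.

Boundary ∂_1: C_1 → C_0 maps an edge to its endpoints' difference, ∂[p,q] = q − p. For instance
  ∂[2,4] = [4] − [2].
As a 5×10 matrix over Z this has rank 4, with invariant factors (1,1,1,1).

∂_2: C_2 → C_1 maps a triangle to the signed sum of its edges. For instance
  ∂[0,3,4] = [3,4] − [0,4] + [0,3],
  ∂[0,1,2] = [1,2] − [0,2] + [0,1].
The resulting 10×5 matrix has rank 5, and its Smith normal form has invariant factors (1,1,1,1,1).

From H_k ≅ ker(∂_k) / im(∂_{k+1}) we obtain:

  H_0: rank C_0 − rank ∂_1 = 5 − 4 = 1, and the invariant factors of ∂_1 are all 1, so H_0 ≅ Z.
  H_1: rank ker ∂_1 − rank ∂_2 = (10 − 4) − 5 = 1, and the invariant factors of ∂_2 are all 1, so H_1 ≅ Z.
  H_2: rank ker ∂_2 − rank ∂_3 = (5 − 5) − 0 = 0, and there is no ∂_3, so H_2 ≅ 0.

As a check, the Euler characteristic is 5 − 10 + 5 = 0, which agrees with 1 − 1 + 0 = 0.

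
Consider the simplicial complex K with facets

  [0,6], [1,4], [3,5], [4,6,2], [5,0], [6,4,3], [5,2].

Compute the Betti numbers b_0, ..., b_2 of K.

Take the total order 0 < 1 < 2 < 3 < 4 < 5 < 6 on the vertex set. Then K (dimension 2) consists of the simplices:

  0-simplices (7): [0], [1], [2], [3], [4], [5], [6]
  1-simplices (10): [0,5], [0,6], [1,4], [2,4], [2,5], [2,6], [3,4], [3,5], [3,6], [4,6]
  2-simplices (2): [2,4,6], [3,4,6]

giving chain groups C_0 ≅ Z^7, C_1 ≅ Z^10, C_2 ≅ Z^2.

∂_1: C_1 → C_0 sends each edge [p,q] (with p < q) to q − p.
The resulting 7×10 matrix has rank 6, and its Smith normal form has invariant factors (1,1,1,1,1,1).

∂_2: C_2 → C_1 maps a triangle to the signed sum of its edges. For instance
  ∂[3,4,6] = [4,6] − [3,6] + [3,4],
  ∂[2,4,6] = [4,6] − [2,6] + [2,4].
This gives a 10×2 integer matrix of rank 2; reducing to Smith normal form yields diagonal entries (1,1).

Now H_k = ker ∂_k / im ∂_{k+1}, so:

  H_0: rank C_0 − rank ∂_1 = 7 − 6 = 1, and the invariant factors of ∂_1 are all 1, so H_0 = Z.
  H_1: rank ker ∂_1 − rank ∂_2 = (10 − 6) − 2 = 2, and the invariant factors of ∂_2 are all 1, so H_1 = Z^2.
  H_2: rank ker ∂_2 − rank ∂_3 = (2 − 2) − 0 = 0, and there is no ∂_3, so H_2 = 0.

Hence the Betti numbers are b_0 = 1, b_1 = 2, b_2 = 0.

b_0 = 1, b_1 = 2, b_2 = 0.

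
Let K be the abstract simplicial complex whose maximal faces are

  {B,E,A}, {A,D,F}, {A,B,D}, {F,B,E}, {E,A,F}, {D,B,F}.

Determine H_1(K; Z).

H_1 = 0.

Fix the vertex order A < B < D < E < F and write every simplex with vertices in increasing order. Then dim K = 2 and the simplices of K are:

  0-simplices (5): A, B, D, E, F
  1-simplices (9): AB, AD, AE, AF, BD, BE, BF, DF, EF
  2-simplices (6): ABD, ABE, ADF, AEF, BDF, BEF

Hence C_0 ≅ Z^5, C_1 ≅ Z^9, C_2 ≅ Z^6.

∂_1: C_1 → C_0 sends each edge [p,q] (with p < q) to q − p.
The 5×9 boundary matrix has rank 4 and Smith normal form diag(1,1,1,1).

The boundary map ∂_2: C_2 → C_1 sends each 2-simplex [p,q,r] to [q,r] − [p,r] + [p,q]. For instance
  ∂BDF = DF − BF + BD,
  ∂BEF = EF − BF + BE.
As a 9×6 matrix over Z this has rank 5, with invariant factors (1,1,1,1,1).

Reading off H_k = ker ∂_k / im ∂_{k+1}:

  H_1: rank ker ∂_1 − rank ∂_2 = (9 − 4) − 5 = 0, and the invariant factors of ∂_2 are all 1, so H_1 ≅ 0.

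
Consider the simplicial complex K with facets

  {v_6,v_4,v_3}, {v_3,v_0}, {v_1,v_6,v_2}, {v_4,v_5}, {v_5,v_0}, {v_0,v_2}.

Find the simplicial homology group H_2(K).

H_2 ≅ 0.

Take the total order v_0 < v_1 < v_2 < v_3 < v_4 < v_5 < v_6 on the vertex set. Then K (dimension 2) consists of the simplices:

  0-simplices (7): [v_0], [v_1], [v_2], [v_3], [v_4], [v_5], [v_6]
  1-simplices (10): [v_0,v_2], [v_0,v_3], [v_0,v_5], [v_1,v_2], [v_1,v_6], [v_2,v_6], [v_3,v_4], [v_3,v_6], [v_4,v_5], [v_4,v_6]
  2-simplices (2): [v_1,v_2,v_6], [v_3,v_4,v_6]

Hence C_0 ≅ Z^7, C_1 ≅ Z^10, C_2 ≅ Z^2.

∂_1: C_1 → C_0 sends each edge [p,q] (with p < q) to q − p.
The resulting 7×10 matrix has rank 6, and its Smith normal form has invariant factors (1,1,1,1,1,1).

The boundary map ∂_2: C_2 → C_1 maps a triangle to the signed sum of its edges. For instance
  ∂[v_3,v_4,v_6] = [v_4,v_6] − [v_3,v_6] + [v_3,v_4],
  ∂[v_1,v_2,v_6] = [v_2,v_6] − [v_1,v_6] + [v_1,v_2].
This gives a 10×2 integer matrix of rank 2; reducing to Smith normal form yields diagonal entries (1,1).

Reading off H_k = ker ∂_k / im ∂_{k+1}:

  H_2: rank ker ∂_2 − rank ∂_3 = (2 − 2) − 0 = 0, and there is no ∂_3, so H_2 = 0.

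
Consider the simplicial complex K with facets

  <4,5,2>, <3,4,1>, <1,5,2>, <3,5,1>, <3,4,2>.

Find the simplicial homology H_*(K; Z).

K has 5 vertices, 10 edges, 5 triangles.
rank ∂_0 = 0, rank ∂_1 = 4 ⇒ b_0 = 5 − 0 − 4 = 1; all invariant factors of ∂_1 are 1 so no torsion. So H_0 = Z.
rank ∂_1 = 4, rank ∂_2 = 5 ⇒ b_1 = 10 − 4 − 5 = 1; all invariant factors of ∂_2 are 1 so no torsion. So H_1 = Z.
rank ∂_2 = 5, rank ∂_3 = 0 ⇒ b_2 = 5 − 5 − 0 = 0. So H_2 = 0.

H_0 ≅ Z,  H_1 ≅ Z,  H_2 = 0.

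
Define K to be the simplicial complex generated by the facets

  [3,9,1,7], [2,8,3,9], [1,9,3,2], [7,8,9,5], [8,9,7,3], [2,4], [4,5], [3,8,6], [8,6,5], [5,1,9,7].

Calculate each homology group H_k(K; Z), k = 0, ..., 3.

K has 9 vertices, 22 edges, 19 triangles, 6 3-simplices.
rank ∂_0 = 0, rank ∂_1 = 8 ⇒ b_0 = 9 − 0 − 8 = 1; all invariant factors of ∂_1 are 1 so no torsion. So H_0 ≅ Z.
rank ∂_1 = 8, rank ∂_2 = 13 ⇒ b_1 = 22 − 8 − 13 = 1; all invariant factors of ∂_2 are 1 so no torsion. So H_1 ≅ Z.
rank ∂_2 = 13, rank ∂_3 = 6 ⇒ b_2 = 19 − 13 − 6 = 0; all invariant factors of ∂_3 are 1 so no torsion. So H_2 ≅ 0.
rank ∂_3 = 6, rank ∂_4 = 0 ⇒ b_3 = 6 − 6 − 0 = 0. So H_3 ≅ 0.

H_0 ≅ Z,  H_1 ≅ Z,  H_2 = 0,  H_3 = 0.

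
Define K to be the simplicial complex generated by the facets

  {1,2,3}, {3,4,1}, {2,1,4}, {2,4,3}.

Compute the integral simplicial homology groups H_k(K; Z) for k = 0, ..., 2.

Take the total order 1 < 2 < 3 < 4 on the vertex set. Then K (dimension 2) consists of the simplices:

  0-simplices (4): [1], [2], [3], [4]
  1-simplices (6): [1,2], [1,3], [1,4], [2,3], [2,4], [3,4]
  2-simplices (4): [1,2,3], [1,2,4], [1,3,4], [2,3,4]

Hence C_0 ≅ Z^4, C_1 ≅ Z^6, C_2 ≅ Z^4.

∂_1: C_1 → C_0 is given by ∂[p,q] = [q] − [p]. For instance
  ∂[3,4] = [4] − [3].
The resulting 4×6 matrix has rank 3, and its Smith normal form has invariant factors (1,1,1).

Boundary ∂_2: C_2 → C_1 sends each 2-simplex [p,q,r] to [q,r] − [p,r] + [p,q]. For instance
  ∂[1,3,4] = [3,4] − [1,4] + [1,3],
  ∂[2,3,4] = [3,4] − [2,4] + [2,3].
The 6×4 boundary matrix has rank 3 and Smith normal form diag(1,1,1).

From H_k ≅ ker(∂_k) / im(∂_{k+1}) we obtain:

  H_0: rank C_0 − rank ∂_1 = 4 − 3 = 1, and the invariant factors of ∂_1 are all 1, so H_0 ≅ Z.
  H_1: rank ker ∂_1 − rank ∂_2 = (6 − 3) − 3 = 0, and the invariant factors of ∂_2 are all 1, so H_1 ≅ 0.
  H_2: rank ker ∂_2 − rank ∂_3 = (4 − 3) − 0 = 1, and there is no ∂_3, so H_2 ≅ Z.

H_0 = Z,  H_1 = 0,  H_2 = Z.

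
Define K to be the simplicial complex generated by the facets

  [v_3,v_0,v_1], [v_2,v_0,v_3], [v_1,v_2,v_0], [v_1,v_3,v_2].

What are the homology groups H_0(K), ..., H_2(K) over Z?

H_0 ≅ Z,  H_1 = 0,  H_2 ≅ Z.

We work with the vertex ordering v_0 < v_1 < v_2 < v_3. The simplices of K, each written with vertices in increasing order, are:

  0-simplices (4): [v_0], [v_1], [v_2], [v_3]
  1-simplices (6): [v_0,v_1], [v_0,v_2], [v_0,v_3], [v_1,v_2], [v_1,v_3], [v_2,v_3]
  2-simplices (4): [v_0,v_1,v_2], [v_0,v_1,v_3], [v_0,v_2,v_3], [v_1,v_2,v_3]

Hence C_0 ≅ Z^4, C_1 ≅ Z^6, C_2 ≅ Z^4.

∂_1: C_1 → C_0 sends each edge [p,q] (with p < q) to q − p. For instance
  ∂[v_0,v_2] = [v_2] − [v_0].
The 4×6 boundary matrix has rank 3 and Smith normal form diag(1,1,1).

Boundary ∂_2: C_2 → C_1 sends each 2-simplex [p,q,r] to [q,r] − [p,r] + [p,q]. For instance
  ∂[v_0,v_1,v_3] = [v_1,v_3] − [v_0,v_3] + [v_0,v_1],
  ∂[v_1,v_2,v_3] = [v_2,v_3] − [v_1,v_3] + [v_1,v_2].
The resulting 6×4 matrix has rank 3, and its Smith normal form has invariant factors (1,1,1).

From H_k ≅ ker(∂_k) / im(∂_{k+1}) we obtain:

  H_0: rank C_0 − rank ∂_1 = 4 − 3 = 1, and the invariant factors of ∂_1 are all 1, so H_0 ≅ Z.
  H_1: rank ker ∂_1 − rank ∂_2 = (6 − 3) − 3 = 0, and the invariant factors of ∂_2 are all 1, so H_1 ≅ 0.
  H_2: rank ker ∂_2 − rank ∂_3 = (4 − 3) − 0 = 1, and there is no ∂_3, so H_2 ≅ Z.

As a check, the Euler characteristic is 4 − 6 + 4 = 2, which agrees with 1 − 0 + 1 = 2.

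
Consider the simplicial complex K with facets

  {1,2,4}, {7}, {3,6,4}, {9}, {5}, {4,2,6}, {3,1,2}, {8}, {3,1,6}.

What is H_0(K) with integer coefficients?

We work with the vertex ordering 1 < 2 < 3 < 4 < 5 < 6 < 7 < 8 < 9. The simplices of K, each written with vertices in increasing order, are:

  0-simplices (9): [1], [2], [3], [4], [5], [6], [7], [8], [9]
  1-simplices (10): [1,2], [1,3], [1,4], [1,6], [2,3], [2,4], [2,6], [3,4], [3,6], [4,6]
  2-simplices (5): [1,2,3], [1,2,4], [1,3,6], [2,4,6], [3,4,6]

Hence C_0 ≅ Z^9, C_1 ≅ Z^10, C_2 ≅ Z^5.

∂_1: C_1 → C_0 sends each edge [p,q] (with p < q) to q − p. For instance
  ∂[1,6] = [6] − [1].
The 9×10 boundary matrix has rank 4 and Smith normal form diag(1,1,1,1).

∂_2: C_2 → C_1 maps a triangle to the signed sum of its edges. For instance
  ∂[1,2,3] = [2,3] − [1,3] + [1,2],
  ∂[1,3,6] = [3,6] − [1,6] + [1,3].
As a 10×5 matrix over Z this has rank 5, with invariant factors (1,1,1,1,1).

Reading off H_k = ker ∂_k / im ∂_{k+1}:

  H_0: rank C_0 − rank ∂_1 = 9 − 4 = 5, and the invariant factors of ∂_1 are all 1, so H_0 = Z^5.

(K is a triangulation of the disjoint union of the Möbius band and a set of 4 points.)

H_0 = Z^5.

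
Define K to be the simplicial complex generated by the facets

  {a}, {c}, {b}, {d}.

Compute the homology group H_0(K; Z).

H_0 ≅ Z^4.

Order the vertices as a < b < c < d. Listing each simplex with vertices in this order, K has dimension 0 with simplices:

  0-simplices (4): a, b, c, d

Hence C_0 ≅ Z^4.

Reading off H_k = ker ∂_k / im ∂_{k+1}:

  H_0: rank C_0 − rank ∂_1 = 4 − 0 = 4, and there is no ∂_1, so H_0 ≅ Z^4.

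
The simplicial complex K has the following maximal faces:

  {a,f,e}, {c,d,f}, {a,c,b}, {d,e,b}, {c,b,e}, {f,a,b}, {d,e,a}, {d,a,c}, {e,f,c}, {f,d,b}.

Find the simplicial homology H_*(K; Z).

H_0 ≅ Z,  H_1 ≅ Z_2,  H_2 = 0.

We work with the vertex ordering a < b < c < d < e < f. The simplices of K, each written with vertices in increasing order, are:

  0-simplices (6): a, b, c, d, e, f
  1-simplices (15): ab, ac, ad, ae, af, bc, bd, be, bf, cd, ce, cf, de, df, ef
  2-simplices (10): abc, abf, acd, ade, aef, bce, bde, bdf, cdf, cef

so the chain groups are C_0 ≅ Z^6, C_1 ≅ Z^15, C_2 ≅ Z^10.

∂_1: C_1 → C_0 maps an edge to its endpoints' difference, ∂[p,q] = q − p.
The 6×15 boundary matrix has rank 5 and Smith normal form diag(1,1,1,1,1).

Boundary ∂_2: C_2 → C_1 maps a triangle to the signed sum of its edges. For instance
  ∂cdf = df − cf + cd,
  ∂aef = ef − af + ae.
The resulting 15×10 matrix has rank 10, and its Smith normal form has invariant factors (1,1,1,1,1,1,1,1,1,2).

Reading off H_k = ker ∂_k / im ∂_{k+1}:

  H_0: rank C_0 − rank ∂_1 = 6 − 5 = 1, and the invariant factors of ∂_1 are all 1, so H_0 ≅ Z.
  H_1: rank ker ∂_1 − rank ∂_2 = (15 − 5) − 10 = 0, and ∂_2 has invariant factor 2 > 1, so H_1 ≅ Z_2.
  H_2: rank ker ∂_2 − rank ∂_3 = (10 − 10) − 0 = 0, and there is no ∂_3, so H_2 ≅ 0.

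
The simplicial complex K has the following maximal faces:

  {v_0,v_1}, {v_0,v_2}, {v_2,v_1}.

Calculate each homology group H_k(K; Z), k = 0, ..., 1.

Take the total order v_0 < v_1 < v_2 on the vertex set. Then K (dimension 1) consists of the simplices:

  0-simplices (3): [v_0], [v_1], [v_2]
  1-simplices (3): [v_0,v_1], [v_0,v_2], [v_1,v_2]

Hence C_0 ≅ Z^3, C_1 ≅ Z^3.

The boundary map ∂_1: C_1 → C_0 is given by ∂[p,q] = [q] − [p].
This gives a 3×3 integer matrix of rank 2; reducing to Smith normal form yields diagonal entries (1,1).

Computing H_k = (kernel of ∂_k) / (image of ∂_{k+1}):

  H_0: rank C_0 − rank ∂_1 = 3 − 2 = 1, and the invariant factors of ∂_1 are all 1, so H_0 ≅ Z.
  H_1: rank ker ∂_1 − rank ∂_2 = (3 − 2) − 0 = 1, and there is no ∂_2, so H_1 ≅ Z.

(K is a triangulation of the circle S^1.)

H_0 ≅ Z,  H_1 ≅ Z.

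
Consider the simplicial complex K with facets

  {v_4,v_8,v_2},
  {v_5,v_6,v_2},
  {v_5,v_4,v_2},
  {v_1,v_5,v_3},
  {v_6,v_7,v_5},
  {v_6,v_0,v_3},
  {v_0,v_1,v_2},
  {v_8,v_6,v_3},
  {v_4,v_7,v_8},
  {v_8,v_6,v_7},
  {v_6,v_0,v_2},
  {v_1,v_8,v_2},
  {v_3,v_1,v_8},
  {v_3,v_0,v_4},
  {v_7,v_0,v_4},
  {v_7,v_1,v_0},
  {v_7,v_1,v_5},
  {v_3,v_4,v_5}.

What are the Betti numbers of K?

K has 9 vertices, 27 edges, 18 triangles.
rank ∂_0 = 0, rank ∂_1 = 8 ⇒ b_0 = 9 − 0 − 8 = 1; all invariant factors of ∂_1 are 1 so no torsion. So H_0 ≅ Z.
rank ∂_1 = 8, rank ∂_2 = 17 ⇒ b_1 = 27 − 8 − 17 = 2; all invariant factors of ∂_2 are 1 so no torsion. So H_1 ≅ Z^2.
rank ∂_2 = 17, rank ∂_3 = 0 ⇒ b_2 = 18 − 17 − 0 = 1. So H_2 ≅ Z.

b_0 = 1, b_1 = 2, b_2 = 1.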